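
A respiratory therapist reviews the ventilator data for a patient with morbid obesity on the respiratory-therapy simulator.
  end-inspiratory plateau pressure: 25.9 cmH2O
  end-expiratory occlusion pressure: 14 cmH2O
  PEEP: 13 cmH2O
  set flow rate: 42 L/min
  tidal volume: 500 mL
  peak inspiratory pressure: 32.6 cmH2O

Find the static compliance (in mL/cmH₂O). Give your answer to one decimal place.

42.0

End-expiratory occlusion gives total PEEP = 14 cmH2O (intrinsic PEEP = 14 − 13 = 1). Use total PEEP for the elastic gradient.
Cstat = Vt / (Pplat − PEEPtotal) = 500 / (25.9 − 14) = 500 / 11.9 = 42.017 mL/cmH2O.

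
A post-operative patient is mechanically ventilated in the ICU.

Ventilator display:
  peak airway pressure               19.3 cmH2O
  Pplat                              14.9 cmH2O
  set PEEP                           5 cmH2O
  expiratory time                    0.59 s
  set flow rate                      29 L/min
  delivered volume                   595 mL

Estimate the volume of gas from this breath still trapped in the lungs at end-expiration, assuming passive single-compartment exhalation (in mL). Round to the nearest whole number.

Flow: 29 L/min ÷ 60 = 0.4833 L/s.
R = (PIP − Pplat)/V̇ = (19.3 − 14.9) / 0.4833 = 4.4/0.4833 = 9.104 cmH2O·s/L.
C = Vt/(Pplat − PEEP) = 595.0 / (14.9 − 5) = 595.0/9.9 = 60.101 mL/cmH2O.
τ = R × C = 9.104 × 0.0601 L/cmH2O = 0.5472 s.
Fraction remaining = e^(−Te/τ) = e^(−0.59/0.5472) = 0.3402.
Trapped volume = 595.0 × 0.3402 = 202.42 mL.

202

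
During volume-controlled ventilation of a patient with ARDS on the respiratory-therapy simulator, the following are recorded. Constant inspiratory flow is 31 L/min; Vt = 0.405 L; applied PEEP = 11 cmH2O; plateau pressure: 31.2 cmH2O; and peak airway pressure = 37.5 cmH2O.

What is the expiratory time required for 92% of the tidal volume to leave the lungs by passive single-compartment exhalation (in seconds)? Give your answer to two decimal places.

0.62

Flow: 31 L/min ÷ 60 = 0.5167 L/s.
R = (PIP − Pplat)/V̇ = (37.5 − 31.2) / 0.5167 = 6.3/0.5167 = 12.193 cmH2O·s/L.
C = Vt/(Pplat − PEEP) = 405.0 / (31.2 − 11) = 405.0/20.2 = 20.05 mL/cmH2O.
τ = R × C = 12.193 × 0.02005 L/cmH2O = 0.2445 s.
t = −τ·ln(1 − 0.92) = −0.2445·ln(0.08) = 0.6175 s.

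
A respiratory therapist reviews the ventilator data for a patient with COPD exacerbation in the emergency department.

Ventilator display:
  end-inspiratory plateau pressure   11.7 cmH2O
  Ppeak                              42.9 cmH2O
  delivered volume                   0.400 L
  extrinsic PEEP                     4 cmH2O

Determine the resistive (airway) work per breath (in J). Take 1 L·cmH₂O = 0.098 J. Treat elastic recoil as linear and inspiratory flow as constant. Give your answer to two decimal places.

1.22

With constant inspiratory flow the resistive pressure is constant at PIP − Pplat = 42.9 − 11.7 = 31.2 cmH2O, so resistive work = 31.2 × 0.400 = 12.48 L·cmH2O.
× 0.098 J/(L·cmH2O) → 1.223 J.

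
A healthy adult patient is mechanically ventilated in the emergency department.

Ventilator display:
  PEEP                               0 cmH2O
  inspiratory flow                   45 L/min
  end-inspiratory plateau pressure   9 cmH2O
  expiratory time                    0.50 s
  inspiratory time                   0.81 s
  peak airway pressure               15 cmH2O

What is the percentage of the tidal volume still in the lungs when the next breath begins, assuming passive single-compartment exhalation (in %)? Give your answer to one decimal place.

Flow: 45 L/min ÷ 60 = 0.75 L/s.
Vt = flow × Ti = 0.75 L/s × 0.81 s × 1000 mL/L = 607.5 mL.
R = (PIP − Pplat)/V̇ = (15 − 9) / 0.75 = 6.0/0.75 = 8.0 cmH2O·s/L.
C = Vt/(Pplat − PEEP) = 607.5 / (9 − 0) = 607.5/9.0 = 67.5 mL/cmH2O.
τ = R × C = 8.0 × 0.0675 L/cmH2O = 0.54 s.
Fraction remaining at end-expiration = e^(−Te/τ) = e^(−0.50/0.54) = 0.3962 → 39.62%.

39.6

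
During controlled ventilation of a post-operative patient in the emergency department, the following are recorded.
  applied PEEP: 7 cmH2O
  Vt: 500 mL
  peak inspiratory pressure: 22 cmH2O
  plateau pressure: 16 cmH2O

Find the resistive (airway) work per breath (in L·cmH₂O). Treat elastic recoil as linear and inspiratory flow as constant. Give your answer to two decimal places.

With constant inspiratory flow the resistive pressure is constant at PIP − Pplat = 22 − 16 = 6.0 cmH2O, so resistive work = 6.0 × 0.500 = 3.0 L·cmH2O.

3.00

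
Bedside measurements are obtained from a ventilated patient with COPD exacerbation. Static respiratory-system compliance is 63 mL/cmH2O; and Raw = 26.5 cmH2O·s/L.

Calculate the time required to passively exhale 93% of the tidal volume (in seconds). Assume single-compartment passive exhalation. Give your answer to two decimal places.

4.44

τ = R × C = 26.5 × 63 mL/cmH2O = 26.5 × 0.063 L/cmH2O = 1.67 s.
Exhaled fraction f = 1 − e^(−t/τ) → t = −τ·ln(1 − f) = −1.67·ln(0.07) = 4.441 s.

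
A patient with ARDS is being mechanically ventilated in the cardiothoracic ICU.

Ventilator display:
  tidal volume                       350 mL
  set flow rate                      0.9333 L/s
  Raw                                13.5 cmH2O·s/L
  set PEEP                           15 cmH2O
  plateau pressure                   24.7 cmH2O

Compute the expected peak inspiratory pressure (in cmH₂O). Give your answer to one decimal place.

37.3

PIP = Pplat + Raw × flow = 24.7 + 13.5 × 0.9333 = 24.7 + 12.6 = 37.3 cmH2O.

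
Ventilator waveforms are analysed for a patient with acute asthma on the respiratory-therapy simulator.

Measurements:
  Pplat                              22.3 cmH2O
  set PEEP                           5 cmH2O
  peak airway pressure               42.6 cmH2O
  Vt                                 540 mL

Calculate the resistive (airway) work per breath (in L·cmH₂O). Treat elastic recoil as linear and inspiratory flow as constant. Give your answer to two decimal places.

10.96

With constant inspiratory flow the resistive pressure is constant at PIP − Pplat = 42.6 − 22.3 = 20.3 cmH2O, so resistive work = 20.3 × 0.540 = 10.962 L·cmH2O.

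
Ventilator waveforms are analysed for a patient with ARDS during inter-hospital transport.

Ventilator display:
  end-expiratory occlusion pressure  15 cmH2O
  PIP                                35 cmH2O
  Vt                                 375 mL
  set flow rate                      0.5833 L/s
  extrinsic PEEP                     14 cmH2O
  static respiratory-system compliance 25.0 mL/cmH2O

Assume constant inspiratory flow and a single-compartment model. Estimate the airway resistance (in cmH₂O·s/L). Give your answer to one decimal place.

Total PEEP = 15 cmH2O (set 14 + intrinsic 1); this is the baseline alveolar pressure.
Equation of motion (constant flow): PIP = Vt/C + R·V̇ + PEEP.
R·V̇ = PIP − Vt/C − PEEP = 35 − 375/25.0 − 15 = 35 − 15.0 − 15 = 5.0 cmH2O.
R = 5.0 / 0.5833 = 8.572 cmH2O·s/L.

8.6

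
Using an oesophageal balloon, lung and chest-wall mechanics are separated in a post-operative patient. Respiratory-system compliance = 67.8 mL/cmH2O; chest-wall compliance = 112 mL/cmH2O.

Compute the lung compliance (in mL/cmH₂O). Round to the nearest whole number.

1/CL = 1/Crs − 1/Ccw.
1/CL = 1/67.8 − 1/112 = 0.005821.
CL = 171.79 mL/cmH2O.

172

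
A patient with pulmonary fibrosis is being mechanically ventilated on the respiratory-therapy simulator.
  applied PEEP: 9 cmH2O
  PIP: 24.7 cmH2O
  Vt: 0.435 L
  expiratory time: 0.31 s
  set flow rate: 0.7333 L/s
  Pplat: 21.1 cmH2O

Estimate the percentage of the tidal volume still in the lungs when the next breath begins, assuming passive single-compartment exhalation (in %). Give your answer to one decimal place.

R = (PIP − Pplat)/V̇ = (24.7 − 21.1) / 0.7333 = 3.6/0.7333 = 4.909 cmH2O·s/L.
C = Vt/(Pplat − PEEP) = 435.0 / (21.1 − 9) = 435.0/12.1 = 35.95 mL/cmH2O.
τ = R × C = 4.909 × 0.03595 L/cmH2O = 0.1765 s.
Fraction remaining at end-expiration = e^(−Te/τ) = e^(−0.31/0.1765) = 0.1727 → 17.27%.

17.3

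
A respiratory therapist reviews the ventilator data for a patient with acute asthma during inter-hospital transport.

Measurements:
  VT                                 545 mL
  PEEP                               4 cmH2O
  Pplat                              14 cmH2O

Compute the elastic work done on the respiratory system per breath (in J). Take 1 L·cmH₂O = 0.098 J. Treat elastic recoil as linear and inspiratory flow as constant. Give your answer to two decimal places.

Elastic work ≈ ½ × (Pplat − PEEP) × Vt = 0.5 × (14 − 4) × 0.545 L = 0.5 × 10.0 × 0.545 = 2.725 L·cmH2O.
× 0.098 J/(L·cmH2O) → 0.2671 J.

0.27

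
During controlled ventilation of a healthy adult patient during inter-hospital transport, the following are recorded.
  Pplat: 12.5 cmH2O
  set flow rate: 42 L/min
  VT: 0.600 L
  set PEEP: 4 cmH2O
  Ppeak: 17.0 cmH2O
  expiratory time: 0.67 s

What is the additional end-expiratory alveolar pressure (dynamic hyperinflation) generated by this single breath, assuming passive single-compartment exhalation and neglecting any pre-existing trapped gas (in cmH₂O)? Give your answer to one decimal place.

1.9

Flow: 42 L/min ÷ 60 = 0.7 L/s.
R = (PIP − Pplat)/V̇ = (17.0 − 12.5) / 0.7 = 4.5/0.7 = 6.429 cmH2O·s/L.
C = Vt/(Pplat − PEEP) = 600.0 / (12.5 − 4) = 600.0/8.5 = 70.588 mL/cmH2O.
τ = R × C = 6.429 × 0.07059 L/cmH2O = 0.4538 s.
Fraction remaining = e^(−Te/τ) = e^(−0.67/0.4538) = 0.2285; trapped volume = 600.0 × 0.2285 = 137.1 mL.
Additional alveolar pressure from trapping ≈ V_trapped / C = 137.1 / 70.588 = 1.942 cmH2O.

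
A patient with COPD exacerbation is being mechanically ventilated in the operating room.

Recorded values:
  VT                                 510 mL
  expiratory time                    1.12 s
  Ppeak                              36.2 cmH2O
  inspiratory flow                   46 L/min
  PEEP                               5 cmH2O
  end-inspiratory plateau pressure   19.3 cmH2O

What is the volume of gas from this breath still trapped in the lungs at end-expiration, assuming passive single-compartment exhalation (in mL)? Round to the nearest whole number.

123

Flow: 46 L/min ÷ 60 = 0.7667 L/s.
R = (PIP − Pplat)/V̇ = (36.2 − 19.3) / 0.7667 = 16.9/0.7667 = 22.043 cmH2O·s/L.
C = Vt/(Pplat − PEEP) = 510.0 / (19.3 − 5) = 510.0/14.3 = 35.664 mL/cmH2O.
τ = R × C = 22.043 × 0.03566 L/cmH2O = 0.7861 s.
Fraction remaining = e^(−Te/τ) = e^(−1.12/0.7861) = 0.2406.
Trapped volume = 510.0 × 0.2406 = 122.71 mL.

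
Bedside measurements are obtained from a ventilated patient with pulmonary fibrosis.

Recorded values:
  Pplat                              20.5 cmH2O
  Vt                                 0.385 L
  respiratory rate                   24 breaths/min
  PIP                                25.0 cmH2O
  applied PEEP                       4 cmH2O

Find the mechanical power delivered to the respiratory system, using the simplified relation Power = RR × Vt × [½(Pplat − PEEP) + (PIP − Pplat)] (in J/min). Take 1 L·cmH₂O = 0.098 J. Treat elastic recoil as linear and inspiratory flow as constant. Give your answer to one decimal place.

Per-breath work = Vt × [½(Pplat−PEEP) + (PIP−Pplat)] = 0.385 × [0.5×16.5 + 4.5] = 0.385 × 12.75 = 4.909 L·cmH2O.
Power = 24 × 4.909 = 117.82 L·cmH2O/min.
× 0.098 J/(L·cmH2O) → 11.546 J/min.

11.5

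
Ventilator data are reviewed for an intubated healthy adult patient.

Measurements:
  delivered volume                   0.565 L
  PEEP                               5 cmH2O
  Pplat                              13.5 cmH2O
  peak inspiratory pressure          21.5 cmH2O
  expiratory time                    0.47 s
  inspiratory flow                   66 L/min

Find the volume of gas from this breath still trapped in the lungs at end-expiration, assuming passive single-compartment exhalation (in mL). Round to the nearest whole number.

Flow: 66 L/min ÷ 60 = 1.1 L/s.
R = (PIP − Pplat)/V̇ = (21.5 − 13.5) / 1.1 = 8.0/1.1 = 7.273 cmH2O·s/L.
C = Vt/(Pplat − PEEP) = 565.0 / (13.5 − 5) = 565.0/8.5 = 66.471 mL/cmH2O.
τ = R × C = 7.273 × 0.06647 L/cmH2O = 0.4834 s.
Fraction remaining = e^(−Te/τ) = e^(−0.47/0.4834) = 0.3782.
Trapped volume = 565.0 × 0.3782 = 213.68 mL.

214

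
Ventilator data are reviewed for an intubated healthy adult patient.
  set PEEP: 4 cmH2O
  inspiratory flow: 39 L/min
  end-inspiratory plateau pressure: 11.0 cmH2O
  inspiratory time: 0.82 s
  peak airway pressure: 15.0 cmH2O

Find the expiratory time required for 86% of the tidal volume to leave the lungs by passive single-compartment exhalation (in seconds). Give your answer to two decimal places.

0.92

Flow: 39 L/min ÷ 60 = 0.65 L/s.
Vt = flow × Ti = 0.65 L/s × 0.82 s × 1000 mL/L = 533.0 mL.
R = (PIP − Pplat)/V̇ = (15.0 − 11.0) / 0.65 = 4.0/0.65 = 6.154 cmH2O·s/L.
C = Vt/(Pplat − PEEP) = 533.0 / (11.0 − 4) = 533.0/7.0 = 76.143 mL/cmH2O.
τ = R × C = 6.154 × 0.07614 L/cmH2O = 0.4686 s.
t = −τ·ln(1 − 0.86) = −0.4686·ln(0.14) = 0.9213 s.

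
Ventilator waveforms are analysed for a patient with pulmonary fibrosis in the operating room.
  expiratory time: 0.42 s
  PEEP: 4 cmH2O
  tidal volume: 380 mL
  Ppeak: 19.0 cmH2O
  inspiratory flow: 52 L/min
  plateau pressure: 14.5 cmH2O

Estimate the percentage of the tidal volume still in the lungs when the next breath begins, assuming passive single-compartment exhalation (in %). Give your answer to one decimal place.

Flow: 52 L/min ÷ 60 = 0.8667 L/s.
R = (PIP − Pplat)/V̇ = (19.0 − 14.5) / 0.8667 = 4.5/0.8667 = 5.192 cmH2O·s/L.
C = Vt/(Pplat − PEEP) = 380.0 / (14.5 − 4) = 380.0/10.5 = 36.19 mL/cmH2O.
τ = R × C = 5.192 × 0.03619 L/cmH2O = 0.1879 s.
Fraction remaining at end-expiration = e^(−Te/τ) = e^(−0.42/0.1879) = 0.107 → 10.7%.

10.7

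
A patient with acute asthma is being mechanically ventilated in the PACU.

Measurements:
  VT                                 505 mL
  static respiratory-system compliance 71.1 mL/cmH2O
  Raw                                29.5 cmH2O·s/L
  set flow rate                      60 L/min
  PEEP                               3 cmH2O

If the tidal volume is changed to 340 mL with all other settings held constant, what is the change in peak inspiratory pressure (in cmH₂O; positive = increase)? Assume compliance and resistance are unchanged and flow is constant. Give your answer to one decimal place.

-2.3

PIP = Vt/C + R·V̇ + PEEP (constant-flow equation of motion).
Only the elastic term changes: ΔPIP = ΔVt / C = (340 − 505) / 71.1 = -2.321 cmH2O.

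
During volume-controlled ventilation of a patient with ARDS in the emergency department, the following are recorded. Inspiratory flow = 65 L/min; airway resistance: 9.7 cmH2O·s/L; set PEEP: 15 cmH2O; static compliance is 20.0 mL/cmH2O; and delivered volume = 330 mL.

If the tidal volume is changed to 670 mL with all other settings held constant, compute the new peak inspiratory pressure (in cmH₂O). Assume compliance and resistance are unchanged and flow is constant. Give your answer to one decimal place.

Flow: 65 L/min ÷ 60 = 1.0833 L/s.
PIP = Vt/C + R·V̇ + PEEP (constant-flow equation of motion).
Only the elastic term changes: ΔPIP = ΔVt / C = (670 − 330) / 20.0 = 17.0 cmH2O.
Original PIP = 330/20.0 + 9.7×1.0833 + 15 = 42.008 cmH2O; new PIP = 42.008 + (17.0) = 59.008 cmH2O.

59.0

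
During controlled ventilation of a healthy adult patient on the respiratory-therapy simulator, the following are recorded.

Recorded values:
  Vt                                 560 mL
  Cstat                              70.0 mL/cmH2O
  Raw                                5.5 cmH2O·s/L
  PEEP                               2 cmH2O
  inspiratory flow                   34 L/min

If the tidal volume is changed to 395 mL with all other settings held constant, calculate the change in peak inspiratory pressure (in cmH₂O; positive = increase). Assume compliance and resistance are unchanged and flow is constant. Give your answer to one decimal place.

PIP = Vt/C + R·V̇ + PEEP (constant-flow equation of motion).
Only the elastic term changes: ΔPIP = ΔVt / C = (395 − 560) / 70.0 = -2.357 cmH2O.

-2.4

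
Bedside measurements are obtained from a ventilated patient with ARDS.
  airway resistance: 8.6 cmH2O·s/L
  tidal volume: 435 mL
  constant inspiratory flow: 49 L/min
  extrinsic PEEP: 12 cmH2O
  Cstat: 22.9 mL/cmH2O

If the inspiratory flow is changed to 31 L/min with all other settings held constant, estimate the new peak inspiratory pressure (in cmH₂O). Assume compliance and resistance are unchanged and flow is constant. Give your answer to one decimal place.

35.4

Flow: 49 L/min ÷ 60 = 0.8167 L/s.
New flow: 31 L/min ÷ 60 = 0.5167 L/s.
PIP = Vt/C + R·V̇ + PEEP (constant-flow equation of motion).
Only the resistive term changes: ΔPIP = R × ΔV̇ = 8.6 × (0.5167 − 0.8167) = 8.6 × -0.3 = -2.58 cmH2O.
Original PIP = 435/22.9 + 8.6×0.8167 + 12 = 38.019 cmH2O; new PIP = 38.019 + (-2.58) = 35.439 cmH2O.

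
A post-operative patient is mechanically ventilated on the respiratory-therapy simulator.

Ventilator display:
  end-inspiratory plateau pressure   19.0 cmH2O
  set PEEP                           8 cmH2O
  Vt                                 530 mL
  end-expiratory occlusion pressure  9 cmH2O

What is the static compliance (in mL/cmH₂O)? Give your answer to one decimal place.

End-expiratory occlusion gives total PEEP = 9 cmH2O (intrinsic PEEP = 9 − 8 = 1). Use total PEEP for the elastic gradient.
Cstat = Vt / (Pplat − PEEPtotal) = 530 / (19.0 − 9) = 530 / 10.0 = 53.0 mL/cmH2O.

53.0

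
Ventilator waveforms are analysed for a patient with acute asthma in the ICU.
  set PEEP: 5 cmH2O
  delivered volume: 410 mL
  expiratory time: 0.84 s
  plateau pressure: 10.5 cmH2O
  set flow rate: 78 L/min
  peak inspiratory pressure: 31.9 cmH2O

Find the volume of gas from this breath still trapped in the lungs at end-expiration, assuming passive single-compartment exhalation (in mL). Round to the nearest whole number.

207

Flow: 78 L/min ÷ 60 = 1.3 L/s.
R = (PIP − Pplat)/V̇ = (31.9 − 10.5) / 1.3 = 21.4/1.3 = 16.462 cmH2O·s/L.
C = Vt/(Pplat − PEEP) = 410.0 / (10.5 − 5) = 410.0/5.5 = 74.545 mL/cmH2O.
τ = R × C = 16.462 × 0.07455 L/cmH2O = 1.227 s.
Fraction remaining = e^(−Te/τ) = e^(−0.84/1.227) = 0.5043.
Trapped volume = 410.0 × 0.5043 = 206.76 mL.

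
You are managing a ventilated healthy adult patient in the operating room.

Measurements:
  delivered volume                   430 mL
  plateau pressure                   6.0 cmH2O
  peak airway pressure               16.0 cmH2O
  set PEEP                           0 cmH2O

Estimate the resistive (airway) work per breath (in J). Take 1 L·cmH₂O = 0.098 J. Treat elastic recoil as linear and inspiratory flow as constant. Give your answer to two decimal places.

With constant inspiratory flow the resistive pressure is constant at PIP − Pplat = 16.0 − 6.0 = 10.0 cmH2O, so resistive work = 10.0 × 0.430 = 4.3 L·cmH2O.
× 0.098 J/(L·cmH2O) → 0.4214 J.

0.42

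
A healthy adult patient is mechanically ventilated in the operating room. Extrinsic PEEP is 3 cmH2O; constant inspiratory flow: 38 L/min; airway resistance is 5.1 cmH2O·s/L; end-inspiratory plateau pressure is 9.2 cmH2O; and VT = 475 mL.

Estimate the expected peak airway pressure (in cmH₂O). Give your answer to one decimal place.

Flow: 38 L/min ÷ 60 = 0.6333 L/s.
PIP = Pplat + Raw × flow = 9.2 + 5.1 × 0.6333 = 9.2 + 3.23 = 12.43 cmH2O.

12.4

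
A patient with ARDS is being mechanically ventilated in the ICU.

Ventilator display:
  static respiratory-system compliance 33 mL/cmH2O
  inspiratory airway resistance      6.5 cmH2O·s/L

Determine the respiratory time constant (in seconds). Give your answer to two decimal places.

0.21

τ = R × C = 6.5 × 33 mL/cmH2O = 6.5 × 0.033 L/cmH2O = 0.2145 s.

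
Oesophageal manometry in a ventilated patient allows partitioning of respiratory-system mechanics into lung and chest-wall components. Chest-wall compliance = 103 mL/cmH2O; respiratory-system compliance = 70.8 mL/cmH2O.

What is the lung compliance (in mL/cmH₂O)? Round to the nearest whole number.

226

1/CL = 1/Crs − 1/Ccw.
1/CL = 1/70.8 − 1/103 = 0.004416.
CL = 226.45 mL/cmH2O.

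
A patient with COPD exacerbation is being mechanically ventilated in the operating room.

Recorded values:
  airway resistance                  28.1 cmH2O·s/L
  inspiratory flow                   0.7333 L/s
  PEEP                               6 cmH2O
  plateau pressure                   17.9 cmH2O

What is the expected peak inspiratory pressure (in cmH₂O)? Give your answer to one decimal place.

38.5

PIP = Pplat + Raw × flow = 17.9 + 28.1 × 0.7333 = 17.9 + 20.606 = 38.506 cmH2O.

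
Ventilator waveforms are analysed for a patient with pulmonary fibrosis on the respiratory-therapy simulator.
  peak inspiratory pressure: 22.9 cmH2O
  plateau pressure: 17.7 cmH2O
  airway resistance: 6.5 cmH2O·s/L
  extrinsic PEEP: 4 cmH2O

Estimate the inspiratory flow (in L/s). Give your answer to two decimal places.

flow = (PIP − Pplat) / Raw = 5.2 / 6.5 = 0.8 L/s.

0.80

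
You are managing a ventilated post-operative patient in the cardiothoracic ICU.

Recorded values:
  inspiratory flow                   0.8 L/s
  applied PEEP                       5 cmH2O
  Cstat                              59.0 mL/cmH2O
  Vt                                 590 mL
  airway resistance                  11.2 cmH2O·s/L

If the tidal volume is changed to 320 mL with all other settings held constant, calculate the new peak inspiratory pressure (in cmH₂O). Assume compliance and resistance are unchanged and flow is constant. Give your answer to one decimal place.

PIP = Vt/C + R·V̇ + PEEP (constant-flow equation of motion).
Only the elastic term changes: ΔPIP = ΔVt / C = (320 − 590) / 59.0 = -4.576 cmH2O.
Original PIP = 590/59.0 + 11.2×0.8 + 5 = 23.96 cmH2O; new PIP = 23.96 + (-4.576) = 19.384 cmH2O.

19.4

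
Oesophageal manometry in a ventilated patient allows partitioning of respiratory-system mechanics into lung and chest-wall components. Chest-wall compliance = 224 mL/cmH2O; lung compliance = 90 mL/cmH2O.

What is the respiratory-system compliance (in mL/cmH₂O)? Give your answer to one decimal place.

64.2

Lung and chest wall are elastances in series: 1/Crs = 1/CL + 1/Ccw.
1/Crs = 1/90 + 1/224 = 0.01558.
Crs = 64.185 mL/cmH2O.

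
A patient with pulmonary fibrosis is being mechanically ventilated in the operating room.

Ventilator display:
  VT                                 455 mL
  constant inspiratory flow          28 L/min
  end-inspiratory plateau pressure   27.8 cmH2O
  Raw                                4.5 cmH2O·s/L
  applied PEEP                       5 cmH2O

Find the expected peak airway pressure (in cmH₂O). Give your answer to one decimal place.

29.9

Flow: 28 L/min ÷ 60 = 0.4667 L/s.
PIP = Pplat + Raw × flow = 27.8 + 4.5 × 0.4667 = 27.8 + 2.1 = 29.9 cmH2O.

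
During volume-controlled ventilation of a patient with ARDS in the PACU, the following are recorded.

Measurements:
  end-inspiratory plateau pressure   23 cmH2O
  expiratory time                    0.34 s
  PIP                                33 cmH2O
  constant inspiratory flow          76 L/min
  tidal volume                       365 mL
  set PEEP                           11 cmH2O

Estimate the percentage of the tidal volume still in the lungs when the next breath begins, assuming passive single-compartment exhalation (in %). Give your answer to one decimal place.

24.3

Flow: 76 L/min ÷ 60 = 1.2667 L/s.
R = (PIP − Pplat)/V̇ = (33 − 23) / 1.2667 = 10.0/1.2667 = 7.895 cmH2O·s/L.
C = Vt/(Pplat − PEEP) = 365.0 / (23 − 11) = 365.0/12.0 = 30.417 mL/cmH2O.
τ = R × C = 7.895 × 0.03042 L/cmH2O = 0.2402 s.
Fraction remaining at end-expiration = e^(−Te/τ) = e^(−0.34/0.2402) = 0.2428 → 24.28%.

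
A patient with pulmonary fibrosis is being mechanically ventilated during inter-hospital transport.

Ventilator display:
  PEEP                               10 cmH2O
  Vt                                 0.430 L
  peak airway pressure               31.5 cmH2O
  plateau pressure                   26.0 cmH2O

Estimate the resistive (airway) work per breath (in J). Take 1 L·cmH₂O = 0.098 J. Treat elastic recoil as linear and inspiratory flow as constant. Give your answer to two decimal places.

0.23

With constant inspiratory flow the resistive pressure is constant at PIP − Pplat = 31.5 − 26.0 = 5.5 cmH2O, so resistive work = 5.5 × 0.430 = 2.365 L·cmH2O.
× 0.098 J/(L·cmH2O) → 0.2318 J.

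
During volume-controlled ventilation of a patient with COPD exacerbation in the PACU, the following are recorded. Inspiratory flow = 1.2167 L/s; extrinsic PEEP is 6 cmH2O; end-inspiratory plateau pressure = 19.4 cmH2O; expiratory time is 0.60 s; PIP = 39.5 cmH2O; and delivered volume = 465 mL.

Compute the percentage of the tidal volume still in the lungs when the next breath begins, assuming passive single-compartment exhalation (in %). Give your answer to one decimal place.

35.1

R = (PIP − Pplat)/V̇ = (39.5 − 19.4) / 1.2167 = 20.1/1.2167 = 16.52 cmH2O·s/L.
C = Vt/(Pplat − PEEP) = 465.0 / (19.4 − 6) = 465.0/13.4 = 34.701 mL/cmH2O.
τ = R × C = 16.52 × 0.0347 L/cmH2O = 0.5732 s.
Fraction remaining at end-expiration = e^(−Te/τ) = e^(−0.60/0.5732) = 0.3511 → 35.11%.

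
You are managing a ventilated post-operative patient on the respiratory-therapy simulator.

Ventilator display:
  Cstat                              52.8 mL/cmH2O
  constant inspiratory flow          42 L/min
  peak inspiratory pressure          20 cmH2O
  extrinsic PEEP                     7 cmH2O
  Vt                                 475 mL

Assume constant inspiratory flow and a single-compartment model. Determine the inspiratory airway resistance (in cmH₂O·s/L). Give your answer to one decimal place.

5.7

Flow: 42 L/min ÷ 60 = 0.7 L/s.
Equation of motion (constant flow): PIP = Vt/C + R·V̇ + PEEP.
R·V̇ = PIP − Vt/C − PEEP = 20 − 475/52.8 − 7 = 20 − 8.996 − 7 = 4.004 cmH2O.
R = 4.004 / 0.7 = 5.72 cmH2O·s/L.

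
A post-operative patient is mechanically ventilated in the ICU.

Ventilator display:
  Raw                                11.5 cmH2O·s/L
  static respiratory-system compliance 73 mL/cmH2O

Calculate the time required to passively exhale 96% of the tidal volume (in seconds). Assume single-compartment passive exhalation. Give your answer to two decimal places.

2.70

τ = R × C = 11.5 × 73 mL/cmH2O = 11.5 × 0.073 L/cmH2O = 0.8395 s.
Exhaled fraction f = 1 − e^(−t/τ) → t = −τ·ln(1 − f) = −0.8395·ln(0.04) = 2.702 s.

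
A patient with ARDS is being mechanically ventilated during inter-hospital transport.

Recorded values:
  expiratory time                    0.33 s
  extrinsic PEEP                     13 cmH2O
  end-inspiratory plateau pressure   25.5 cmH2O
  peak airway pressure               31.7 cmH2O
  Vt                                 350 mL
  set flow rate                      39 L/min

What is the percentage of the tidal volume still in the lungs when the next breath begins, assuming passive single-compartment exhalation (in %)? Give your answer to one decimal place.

Flow: 39 L/min ÷ 60 = 0.65 L/s.
R = (PIP − Pplat)/V̇ = (31.7 − 25.5) / 0.65 = 6.2/0.65 = 9.538 cmH2O·s/L.
C = Vt/(Pplat − PEEP) = 350.0 / (25.5 − 13) = 350.0/12.5 = 28.0 mL/cmH2O.
τ = R × C = 9.538 × 0.028 L/cmH2O = 0.2671 s.
Fraction remaining at end-expiration = e^(−Te/τ) = e^(−0.33/0.2671) = 0.2907 → 29.07%.

29.1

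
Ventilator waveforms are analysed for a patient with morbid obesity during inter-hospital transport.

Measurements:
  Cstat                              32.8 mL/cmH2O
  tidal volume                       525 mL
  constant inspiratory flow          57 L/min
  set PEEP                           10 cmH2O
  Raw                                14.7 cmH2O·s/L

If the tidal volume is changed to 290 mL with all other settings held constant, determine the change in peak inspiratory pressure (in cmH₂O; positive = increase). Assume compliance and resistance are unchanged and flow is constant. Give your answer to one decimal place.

PIP = Vt/C + R·V̇ + PEEP (constant-flow equation of motion).
Only the elastic term changes: ΔPIP = ΔVt / C = (290 − 525) / 32.8 = -7.165 cmH2O.

-7.2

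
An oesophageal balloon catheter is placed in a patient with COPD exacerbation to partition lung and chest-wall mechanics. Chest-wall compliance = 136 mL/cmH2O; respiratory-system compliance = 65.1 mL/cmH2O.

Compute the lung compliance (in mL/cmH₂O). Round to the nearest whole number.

125

1/CL = 1/Crs − 1/Ccw.
1/CL = 1/65.1 − 1/136 = 0.008008.
CL = 124.88 mL/cmH2O.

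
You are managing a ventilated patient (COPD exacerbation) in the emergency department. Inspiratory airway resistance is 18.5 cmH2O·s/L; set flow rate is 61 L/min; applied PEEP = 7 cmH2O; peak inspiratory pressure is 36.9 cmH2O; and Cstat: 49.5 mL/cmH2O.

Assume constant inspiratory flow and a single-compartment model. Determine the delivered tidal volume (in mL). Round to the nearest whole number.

Flow: 61 L/min ÷ 60 = 1.0167 L/s.
Equation of motion (constant flow): PIP = Vt/C + R·V̇ + PEEP.
Vt/C = PIP − R·V̇ − PEEP = 36.9 − 18.809 − 7 = 11.091 cmH2O.
Vt = C × 11.091 = 49.5 × 11.091 = 549.0 mL.

549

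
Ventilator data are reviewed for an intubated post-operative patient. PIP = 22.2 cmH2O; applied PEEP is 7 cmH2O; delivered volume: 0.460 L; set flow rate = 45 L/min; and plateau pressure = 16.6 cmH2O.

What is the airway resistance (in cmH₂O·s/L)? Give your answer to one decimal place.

Flow: 45 L/min ÷ 60 = 0.75 L/s.
Raw = (PIP − Pplat) / flow = (22.2 − 16.6) / 0.75 = 5.6 / 0.75 = 7.467 cmH2O·s/L.

7.5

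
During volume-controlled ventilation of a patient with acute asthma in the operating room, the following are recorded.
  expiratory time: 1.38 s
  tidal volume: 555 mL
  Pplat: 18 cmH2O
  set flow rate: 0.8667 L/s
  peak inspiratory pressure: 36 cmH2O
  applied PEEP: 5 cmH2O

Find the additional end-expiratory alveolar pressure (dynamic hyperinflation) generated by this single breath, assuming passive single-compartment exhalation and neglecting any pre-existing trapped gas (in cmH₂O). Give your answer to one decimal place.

2.7

R = (PIP − Pplat)/V̇ = (36 − 18) / 0.8667 = 18.0/0.8667 = 20.768 cmH2O·s/L.
C = Vt/(Pplat − PEEP) = 555.0 / (18 − 5) = 555.0/13.0 = 42.692 mL/cmH2O.
τ = R × C = 20.768 × 0.04269 L/cmH2O = 0.8866 s.
Fraction remaining = e^(−Te/τ) = e^(−1.38/0.8866) = 0.2109; trapped volume = 555.0 × 0.2109 = 117.05 mL.
Additional alveolar pressure from trapping ≈ V_trapped / C = 117.05 / 42.692 = 2.742 cmH2O.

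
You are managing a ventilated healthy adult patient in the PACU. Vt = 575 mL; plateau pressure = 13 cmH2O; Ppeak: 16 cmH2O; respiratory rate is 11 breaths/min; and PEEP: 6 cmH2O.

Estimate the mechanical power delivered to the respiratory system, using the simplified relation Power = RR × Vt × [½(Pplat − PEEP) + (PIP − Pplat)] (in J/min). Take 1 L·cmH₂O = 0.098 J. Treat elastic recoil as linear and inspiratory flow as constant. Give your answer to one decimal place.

Per-breath work = Vt × [½(Pplat−PEEP) + (PIP−Pplat)] = 0.575 × [0.5×7.0 + 3.0] = 0.575 × 6.5 = 3.738 L·cmH2O.
Power = 11 × 3.738 = 41.118 L·cmH2O/min.
× 0.098 J/(L·cmH2O) → 4.03 J/min.

4.0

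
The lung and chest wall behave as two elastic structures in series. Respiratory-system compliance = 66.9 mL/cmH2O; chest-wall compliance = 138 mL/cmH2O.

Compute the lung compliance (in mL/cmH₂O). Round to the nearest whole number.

1/CL = 1/Crs − 1/Ccw.
1/CL = 1/66.9 − 1/138 = 0.007701.
CL = 129.85 mL/cmH2O.

130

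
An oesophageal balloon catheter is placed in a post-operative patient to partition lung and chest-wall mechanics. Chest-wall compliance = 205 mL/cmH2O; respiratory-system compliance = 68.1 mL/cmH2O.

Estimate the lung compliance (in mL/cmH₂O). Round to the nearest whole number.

102

1/CL = 1/Crs − 1/Ccw.
1/CL = 1/68.1 − 1/205 = 0.009806.
CL = 101.98 mL/cmH2O.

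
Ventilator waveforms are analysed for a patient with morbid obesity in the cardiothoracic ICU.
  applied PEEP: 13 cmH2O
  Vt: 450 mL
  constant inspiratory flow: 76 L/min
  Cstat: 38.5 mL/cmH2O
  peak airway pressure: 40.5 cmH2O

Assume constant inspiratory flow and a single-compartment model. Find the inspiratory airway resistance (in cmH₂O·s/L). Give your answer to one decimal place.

12.5

Flow: 76 L/min ÷ 60 = 1.2667 L/s.
Equation of motion (constant flow): PIP = Vt/C + R·V̇ + PEEP.
R·V̇ = PIP − Vt/C − PEEP = 40.5 − 450/38.5 − 13 = 40.5 − 11.688 − 13 = 15.812 cmH2O.
R = 15.812 / 1.2667 = 12.483 cmH2O·s/L.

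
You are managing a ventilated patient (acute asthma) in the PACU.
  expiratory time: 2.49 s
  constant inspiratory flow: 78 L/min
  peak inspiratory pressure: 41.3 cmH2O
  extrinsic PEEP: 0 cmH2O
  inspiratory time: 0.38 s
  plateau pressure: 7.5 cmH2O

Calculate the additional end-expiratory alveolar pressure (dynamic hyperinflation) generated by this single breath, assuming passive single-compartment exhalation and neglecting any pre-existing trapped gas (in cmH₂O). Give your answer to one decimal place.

1.8

Flow: 78 L/min ÷ 60 = 1.3 L/s.
Vt = flow × Ti = 1.3 L/s × 0.38 s × 1000 mL/L = 494.0 mL.
R = (PIP − Pplat)/V̇ = (41.3 − 7.5) / 1.3 = 33.8/1.3 = 26.0 cmH2O·s/L.
C = Vt/(Pplat − PEEP) = 494.0 / (7.5 − 0) = 494.0/7.5 = 65.867 mL/cmH2O.
τ = R × C = 26.0 × 0.06587 L/cmH2O = 1.713 s.
Fraction remaining = e^(−Te/τ) = e^(−2.49/1.713) = 0.2337; trapped volume = 494.0 × 0.2337 = 115.45 mL.
Additional alveolar pressure from trapping ≈ V_trapped / C = 115.45 / 65.867 = 1.753 cmH2O.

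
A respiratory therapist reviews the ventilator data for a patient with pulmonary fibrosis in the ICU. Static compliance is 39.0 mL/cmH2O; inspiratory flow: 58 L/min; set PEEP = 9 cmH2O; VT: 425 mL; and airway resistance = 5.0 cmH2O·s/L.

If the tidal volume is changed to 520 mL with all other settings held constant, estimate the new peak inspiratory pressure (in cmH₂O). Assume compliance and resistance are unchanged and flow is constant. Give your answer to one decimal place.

27.2

Flow: 58 L/min ÷ 60 = 0.9667 L/s.
PIP = Vt/C + R·V̇ + PEEP (constant-flow equation of motion).
Only the elastic term changes: ΔPIP = ΔVt / C = (520 − 425) / 39.0 = 2.436 cmH2O.
Original PIP = 425/39.0 + 5.0×0.9667 + 9 = 24.731 cmH2O; new PIP = 24.731 + (2.436) = 27.167 cmH2O.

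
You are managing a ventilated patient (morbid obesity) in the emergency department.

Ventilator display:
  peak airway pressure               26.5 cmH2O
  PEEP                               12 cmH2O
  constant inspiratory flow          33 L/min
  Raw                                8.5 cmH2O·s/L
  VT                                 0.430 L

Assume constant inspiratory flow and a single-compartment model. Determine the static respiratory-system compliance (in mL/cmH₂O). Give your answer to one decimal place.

Flow: 33 L/min ÷ 60 = 0.55 L/s.
Equation of motion (constant flow): PIP = Vt/C + R·V̇ + PEEP.
Vt/C = PIP − R·V̇ − PEEP = 26.5 − 8.5×0.55 − 12 = 26.5 − 4.675 − 12 = 9.825 cmH2O.
C = Vt / 9.825 = 430 / 9.825 = 43.766 mL/cmH2O.

43.8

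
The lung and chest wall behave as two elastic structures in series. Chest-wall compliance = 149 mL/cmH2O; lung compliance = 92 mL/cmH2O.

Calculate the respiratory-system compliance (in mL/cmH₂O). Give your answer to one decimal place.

Lung and chest wall are elastances in series: 1/Crs = 1/CL + 1/Ccw.
1/Crs = 1/92 + 1/149 = 0.01758.
Crs = 56.883 mL/cmH2O.

56.9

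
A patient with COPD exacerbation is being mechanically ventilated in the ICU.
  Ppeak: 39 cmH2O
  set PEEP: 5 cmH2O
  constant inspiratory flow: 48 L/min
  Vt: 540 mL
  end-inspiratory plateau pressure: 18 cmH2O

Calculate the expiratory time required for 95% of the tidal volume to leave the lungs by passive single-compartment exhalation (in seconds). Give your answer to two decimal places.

Flow: 48 L/min ÷ 60 = 0.8 L/s.
R = (PIP − Pplat)/V̇ = (39 − 18) / 0.8 = 21.0/0.8 = 26.25 cmH2O·s/L.
C = Vt/(Pplat − PEEP) = 540.0 / (18 − 5) = 540.0/13.0 = 41.538 mL/cmH2O.
τ = R × C = 26.25 × 0.04154 L/cmH2O = 1.09 s.
t = −τ·ln(1 − 0.95) = −1.09·ln(0.05) = 3.265 s.

3.27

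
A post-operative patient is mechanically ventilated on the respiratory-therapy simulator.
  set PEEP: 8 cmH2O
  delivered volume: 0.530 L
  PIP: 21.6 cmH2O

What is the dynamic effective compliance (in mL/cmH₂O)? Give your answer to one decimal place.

Dynamic compliance = Vt / (PIP − PEEP) = 530 / (21.6 − 8) = 530 / 13.6 = 38.971 mL/cmH2O.

39.0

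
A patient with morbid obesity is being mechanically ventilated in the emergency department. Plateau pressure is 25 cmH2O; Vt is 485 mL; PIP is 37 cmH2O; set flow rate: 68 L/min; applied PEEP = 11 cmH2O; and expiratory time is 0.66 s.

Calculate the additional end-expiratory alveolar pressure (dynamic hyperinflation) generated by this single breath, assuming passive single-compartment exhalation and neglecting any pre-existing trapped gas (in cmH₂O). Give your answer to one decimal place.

Flow: 68 L/min ÷ 60 = 1.1333 L/s.
R = (PIP − Pplat)/V̇ = (37 − 25) / 1.1333 = 12.0/1.1333 = 10.589 cmH2O·s/L.
C = Vt/(Pplat − PEEP) = 485.0 / (25 − 11) = 485.0/14.0 = 34.643 mL/cmH2O.
τ = R × C = 10.589 × 0.03464 L/cmH2O = 0.3668 s.
Fraction remaining = e^(−Te/τ) = e^(−0.66/0.3668) = 0.1654; trapped volume = 485.0 × 0.1654 = 80.219 mL.
Additional alveolar pressure from trapping ≈ V_trapped / C = 80.219 / 34.643 = 2.316 cmH2O.

2.3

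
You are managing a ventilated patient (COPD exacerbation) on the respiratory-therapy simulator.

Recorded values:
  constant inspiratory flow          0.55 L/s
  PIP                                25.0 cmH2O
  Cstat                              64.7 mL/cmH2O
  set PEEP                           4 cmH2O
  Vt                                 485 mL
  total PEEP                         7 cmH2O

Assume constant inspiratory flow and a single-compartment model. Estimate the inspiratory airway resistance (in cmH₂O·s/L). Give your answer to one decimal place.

19.1

Total PEEP = 7 cmH2O (set 4 + intrinsic 3); this is the baseline alveolar pressure.
Equation of motion (constant flow): PIP = Vt/C + R·V̇ + PEEP.
R·V̇ = PIP − Vt/C − PEEP = 25.0 − 485/64.7 − 7 = 25.0 − 7.496 − 7 = 10.504 cmH2O.
R = 10.504 / 0.55 = 19.098 cmH2O·s/L.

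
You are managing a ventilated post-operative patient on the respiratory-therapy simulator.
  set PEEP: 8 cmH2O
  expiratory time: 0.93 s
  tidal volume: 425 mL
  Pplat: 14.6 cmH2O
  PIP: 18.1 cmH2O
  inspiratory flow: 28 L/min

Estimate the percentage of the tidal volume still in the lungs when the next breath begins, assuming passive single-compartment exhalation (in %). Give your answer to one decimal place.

Flow: 28 L/min ÷ 60 = 0.4667 L/s.
R = (PIP − Pplat)/V̇ = (18.1 − 14.6) / 0.4667 = 3.5/0.4667 = 7.499 cmH2O·s/L.
C = Vt/(Pplat − PEEP) = 425.0 / (14.6 − 8) = 425.0/6.6 = 64.394 mL/cmH2O.
τ = R × C = 7.499 × 0.06439 L/cmH2O = 0.4829 s.
Fraction remaining at end-expiration = e^(−Te/τ) = e^(−0.93/0.4829) = 0.1457 → 14.57%.

14.6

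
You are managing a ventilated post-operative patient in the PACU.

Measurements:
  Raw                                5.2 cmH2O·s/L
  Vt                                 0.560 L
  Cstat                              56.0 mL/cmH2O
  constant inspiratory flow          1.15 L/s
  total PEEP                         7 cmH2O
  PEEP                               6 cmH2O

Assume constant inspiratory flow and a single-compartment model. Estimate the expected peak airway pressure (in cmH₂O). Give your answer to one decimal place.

Total PEEP = 7 cmH2O (set 6 + intrinsic 1); this is the baseline alveolar pressure.
Equation of motion (constant flow): PIP = Vt/C + R·V̇ + PEEP.
PIP = 560/56.0 + 5.2×1.15 + 7 = 10.0 + 5.98 + 7 = 22.98 cmH2O.

23.0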